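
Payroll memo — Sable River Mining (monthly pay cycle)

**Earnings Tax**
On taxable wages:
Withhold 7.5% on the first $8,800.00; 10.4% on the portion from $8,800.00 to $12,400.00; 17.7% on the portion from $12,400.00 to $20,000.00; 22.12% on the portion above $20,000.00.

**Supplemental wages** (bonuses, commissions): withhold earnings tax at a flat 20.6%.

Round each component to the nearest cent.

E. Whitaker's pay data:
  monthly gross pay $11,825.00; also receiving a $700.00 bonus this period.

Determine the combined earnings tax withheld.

Earnings Tax: taxable = $11,825.00
  $660.00 + 10.4% × ($11,825.00 − $8,800.00) = $660.00 + 10.4% × $3,025.00 = $974.60
Supplemental (20.6% flat on bonus): 20.6% × $700.00 = $144.20
Total earnings tax: $974.60 + $144.20 = $1,118.80

$1,118.80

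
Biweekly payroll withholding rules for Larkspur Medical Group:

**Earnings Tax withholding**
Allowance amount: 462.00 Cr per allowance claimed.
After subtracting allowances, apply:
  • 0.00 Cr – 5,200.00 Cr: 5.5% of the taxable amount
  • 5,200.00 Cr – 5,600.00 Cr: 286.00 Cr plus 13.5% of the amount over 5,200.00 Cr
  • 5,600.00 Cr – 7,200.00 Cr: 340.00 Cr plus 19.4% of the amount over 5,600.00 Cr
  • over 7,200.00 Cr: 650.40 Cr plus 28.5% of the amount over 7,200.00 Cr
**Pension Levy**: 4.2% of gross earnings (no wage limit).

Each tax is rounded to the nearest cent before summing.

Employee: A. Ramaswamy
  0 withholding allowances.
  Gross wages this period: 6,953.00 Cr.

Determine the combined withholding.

Earnings Tax: taxable = 6,953.00 Cr
  340.00 Cr + 19.4% × (6,953.00 Cr − 5,600.00 Cr) = 340.00 Cr + 19.4% × 1,353.00 Cr = 602.48 Cr
Pension Levy: 4.2% × 6,953.00 Cr = 292.03 Cr
Total: 602.48 Cr + 292.03 Cr = 894.51 Cr

894.51 Cr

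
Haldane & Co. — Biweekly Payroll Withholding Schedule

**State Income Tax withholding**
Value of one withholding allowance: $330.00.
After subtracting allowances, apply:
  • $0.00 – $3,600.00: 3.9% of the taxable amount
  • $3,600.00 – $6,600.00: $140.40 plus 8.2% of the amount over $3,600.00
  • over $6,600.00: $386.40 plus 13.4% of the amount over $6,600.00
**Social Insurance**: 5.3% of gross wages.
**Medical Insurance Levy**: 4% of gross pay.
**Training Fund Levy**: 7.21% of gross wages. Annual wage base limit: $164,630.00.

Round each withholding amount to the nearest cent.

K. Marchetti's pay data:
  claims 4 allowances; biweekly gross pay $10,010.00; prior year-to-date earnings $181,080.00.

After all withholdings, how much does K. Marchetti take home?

$8,412.61

State Income Tax: taxable = $10,010.00 − 4×$330.00 = $8,690.00
  $386.40 + 13.4% × ($8,690.00 − $6,600.00) = $386.40 + 13.4% × $2,090.00 = $666.46
Social Insurance: 5.3% × $10,010.00 = $530.53
Medical Insurance Levy: 4% × $10,010.00 = $400.40
Training Fund Levy: YTD $181,080.00 ≥ cap $164,630.00 → $0.00
Total withheld: $666.46 + $530.53 + $400.40 + $0.00 = $1,597.39
Net pay: $10,010.00 − $1,597.39 = $8,412.61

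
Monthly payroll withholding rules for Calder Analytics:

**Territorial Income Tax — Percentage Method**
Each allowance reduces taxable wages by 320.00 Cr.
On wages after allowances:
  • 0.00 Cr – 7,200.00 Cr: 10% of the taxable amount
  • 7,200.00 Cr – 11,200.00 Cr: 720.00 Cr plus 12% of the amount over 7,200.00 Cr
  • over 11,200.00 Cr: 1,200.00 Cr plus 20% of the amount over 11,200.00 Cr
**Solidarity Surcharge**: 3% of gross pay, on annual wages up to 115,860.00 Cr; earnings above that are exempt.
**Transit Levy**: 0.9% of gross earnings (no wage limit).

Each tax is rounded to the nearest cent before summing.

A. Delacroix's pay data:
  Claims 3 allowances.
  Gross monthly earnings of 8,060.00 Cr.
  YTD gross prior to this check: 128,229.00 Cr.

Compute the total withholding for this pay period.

782.54 Cr

Territorial Income Tax: taxable = 8,060.00 Cr − 3×320.00 Cr = 7,100.00 Cr
  10% × 7,100.00 Cr = 710.00 Cr
Solidarity Surcharge: YTD 128,229.00 Cr ≥ cap 115,860.00 Cr → 0.00 Cr
Transit Levy: 0.9% × 8,060.00 Cr = 72.54 Cr
Total: 710.00 Cr + 0.00 Cr + 72.54 Cr = 782.54 Cr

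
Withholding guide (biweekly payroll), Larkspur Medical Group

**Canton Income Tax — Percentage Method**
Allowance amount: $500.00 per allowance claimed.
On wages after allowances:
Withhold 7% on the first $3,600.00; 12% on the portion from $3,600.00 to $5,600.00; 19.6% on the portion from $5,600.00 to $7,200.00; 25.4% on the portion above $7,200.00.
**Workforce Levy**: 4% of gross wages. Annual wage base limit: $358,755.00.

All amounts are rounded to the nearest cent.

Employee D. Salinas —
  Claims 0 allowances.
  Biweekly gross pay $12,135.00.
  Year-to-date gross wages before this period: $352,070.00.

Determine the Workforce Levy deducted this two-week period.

Workforce Levy: cap $358,755.00 − YTD $352,070.00 = $6,685.00 subject; 4% × $6,685.00 = $267.40

$267.40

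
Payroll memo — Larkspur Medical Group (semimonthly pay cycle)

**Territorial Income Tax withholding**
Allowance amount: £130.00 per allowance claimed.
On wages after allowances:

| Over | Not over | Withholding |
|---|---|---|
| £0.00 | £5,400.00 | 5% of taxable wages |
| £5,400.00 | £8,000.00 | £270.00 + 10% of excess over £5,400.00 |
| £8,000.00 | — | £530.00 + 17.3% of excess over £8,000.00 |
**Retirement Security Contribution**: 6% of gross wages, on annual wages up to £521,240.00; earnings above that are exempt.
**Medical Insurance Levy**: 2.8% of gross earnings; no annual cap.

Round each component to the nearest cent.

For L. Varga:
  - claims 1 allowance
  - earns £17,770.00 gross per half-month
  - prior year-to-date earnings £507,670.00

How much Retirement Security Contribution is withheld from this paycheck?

Retirement Security Contribution: cap £521,240.00 − YTD £507,670.00 = £13,570.00 subject; 6% × £13,570.00 = £814.20

£814.20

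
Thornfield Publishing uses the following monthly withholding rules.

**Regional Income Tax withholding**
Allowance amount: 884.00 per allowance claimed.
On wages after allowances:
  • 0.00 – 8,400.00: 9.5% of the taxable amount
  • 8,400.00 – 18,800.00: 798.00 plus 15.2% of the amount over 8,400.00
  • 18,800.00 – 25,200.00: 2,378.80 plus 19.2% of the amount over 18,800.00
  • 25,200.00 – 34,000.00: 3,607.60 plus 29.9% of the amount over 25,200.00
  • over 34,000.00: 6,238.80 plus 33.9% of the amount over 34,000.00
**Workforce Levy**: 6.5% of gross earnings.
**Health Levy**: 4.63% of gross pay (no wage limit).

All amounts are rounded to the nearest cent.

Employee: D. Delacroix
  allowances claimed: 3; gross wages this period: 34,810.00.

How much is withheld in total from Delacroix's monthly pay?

9,562.39

Regional Income Tax: taxable = 34,810.00 − 3×884.00 = 32,158.00
  3,607.60 + 29.9% × (32,158.00 − 25,200.00) = 3,607.60 + 29.9% × 6,958.00 = 5,688.04
Workforce Levy: 6.5% × 34,810.00 = 2,262.65
Health Levy: 4.63% × 34,810.00 = 1,611.70
Total: 5,688.04 + 2,262.65 + 1,611.70 = 9,562.39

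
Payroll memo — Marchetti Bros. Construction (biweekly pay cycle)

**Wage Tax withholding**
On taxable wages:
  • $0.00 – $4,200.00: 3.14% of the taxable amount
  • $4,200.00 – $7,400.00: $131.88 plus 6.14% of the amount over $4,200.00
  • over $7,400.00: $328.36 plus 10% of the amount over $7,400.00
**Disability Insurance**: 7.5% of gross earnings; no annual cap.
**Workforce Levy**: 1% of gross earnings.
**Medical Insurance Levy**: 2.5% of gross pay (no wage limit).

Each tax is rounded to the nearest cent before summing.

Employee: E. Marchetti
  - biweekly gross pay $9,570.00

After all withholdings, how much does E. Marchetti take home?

$7,971.94

Wage Tax: taxable = $9,570.00
  $328.36 + 10% × ($9,570.00 − $7,400.00) = $328.36 + 10% × $2,170.00 = $545.36
Disability Insurance: 7.5% × $9,570.00 = $717.75
Workforce Levy: 1% × $9,570.00 = $95.70
Medical Insurance Levy: 2.5% × $9,570.00 = $239.25
Total withheld: $545.36 + $717.75 + $95.70 + $239.25 = $1,598.06
Net pay: $9,570.00 − $1,598.06 = $7,971.94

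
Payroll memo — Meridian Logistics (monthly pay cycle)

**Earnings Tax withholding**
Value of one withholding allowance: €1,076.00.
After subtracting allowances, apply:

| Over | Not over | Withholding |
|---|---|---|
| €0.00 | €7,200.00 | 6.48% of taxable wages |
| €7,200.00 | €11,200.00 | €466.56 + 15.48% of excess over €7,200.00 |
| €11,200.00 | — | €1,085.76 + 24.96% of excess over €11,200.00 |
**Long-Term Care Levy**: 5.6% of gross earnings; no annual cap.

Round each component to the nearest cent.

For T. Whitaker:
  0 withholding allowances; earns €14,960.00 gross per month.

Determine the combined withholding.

Earnings Tax: taxable = €14,960.00
  €1,085.76 + 24.96% × (€14,960.00 − €11,200.00) = €1,085.76 + 24.96% × €3,760.00 = €2,024.26
Long-Term Care Levy: 5.6% × €14,960.00 = €837.76
Total: €2,024.26 + €837.76 = €2,862.02

€2,862.02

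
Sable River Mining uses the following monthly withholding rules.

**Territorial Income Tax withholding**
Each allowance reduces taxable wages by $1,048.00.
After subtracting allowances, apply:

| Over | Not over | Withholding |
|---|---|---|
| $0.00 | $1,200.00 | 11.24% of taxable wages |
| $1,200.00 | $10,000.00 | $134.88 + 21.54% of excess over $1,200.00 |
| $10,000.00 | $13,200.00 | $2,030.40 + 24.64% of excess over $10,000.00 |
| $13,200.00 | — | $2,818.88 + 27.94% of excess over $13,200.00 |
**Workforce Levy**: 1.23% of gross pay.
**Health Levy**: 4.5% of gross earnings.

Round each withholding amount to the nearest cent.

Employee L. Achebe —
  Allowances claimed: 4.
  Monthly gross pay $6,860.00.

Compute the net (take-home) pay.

Territorial Income Tax: taxable = $6,860.00 − 4×$1,048.00 = $2,668.00
  $134.88 + 21.54% × ($2,668.00 − $1,200.00) = $134.88 + 21.54% × $1,468.00 = $451.09
Workforce Levy: 1.23% × $6,860.00 = $84.38
Health Levy: 4.5% × $6,860.00 = $308.70
Total withheld: $451.09 + $84.38 + $308.70 = $844.17
Net pay: $6,860.00 − $844.17 = $6,015.83

$6,015.83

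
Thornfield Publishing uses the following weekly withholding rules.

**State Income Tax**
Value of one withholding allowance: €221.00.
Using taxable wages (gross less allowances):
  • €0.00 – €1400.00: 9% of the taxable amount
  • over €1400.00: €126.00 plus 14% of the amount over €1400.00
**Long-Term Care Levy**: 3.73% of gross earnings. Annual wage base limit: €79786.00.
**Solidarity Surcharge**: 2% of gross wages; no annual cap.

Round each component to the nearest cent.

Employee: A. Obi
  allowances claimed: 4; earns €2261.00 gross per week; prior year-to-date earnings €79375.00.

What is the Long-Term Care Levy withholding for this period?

€15.33

Long-Term Care Levy: cap €79786.00 − YTD €79375.00 = €411.00 subject; 3.73% × €411.00 = €15.33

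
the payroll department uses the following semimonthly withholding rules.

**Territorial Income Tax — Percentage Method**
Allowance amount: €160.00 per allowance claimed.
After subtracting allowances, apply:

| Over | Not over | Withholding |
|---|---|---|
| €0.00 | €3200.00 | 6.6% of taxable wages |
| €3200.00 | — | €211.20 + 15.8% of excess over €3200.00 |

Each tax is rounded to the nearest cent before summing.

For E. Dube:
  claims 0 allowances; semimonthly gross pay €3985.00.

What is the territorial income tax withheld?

Territorial Income Tax: taxable = €3985.00
  €211.20 + 15.8% × (€3985.00 − €3200.00) = €211.20 + 15.8% × €785.00 = €335.23

€335.23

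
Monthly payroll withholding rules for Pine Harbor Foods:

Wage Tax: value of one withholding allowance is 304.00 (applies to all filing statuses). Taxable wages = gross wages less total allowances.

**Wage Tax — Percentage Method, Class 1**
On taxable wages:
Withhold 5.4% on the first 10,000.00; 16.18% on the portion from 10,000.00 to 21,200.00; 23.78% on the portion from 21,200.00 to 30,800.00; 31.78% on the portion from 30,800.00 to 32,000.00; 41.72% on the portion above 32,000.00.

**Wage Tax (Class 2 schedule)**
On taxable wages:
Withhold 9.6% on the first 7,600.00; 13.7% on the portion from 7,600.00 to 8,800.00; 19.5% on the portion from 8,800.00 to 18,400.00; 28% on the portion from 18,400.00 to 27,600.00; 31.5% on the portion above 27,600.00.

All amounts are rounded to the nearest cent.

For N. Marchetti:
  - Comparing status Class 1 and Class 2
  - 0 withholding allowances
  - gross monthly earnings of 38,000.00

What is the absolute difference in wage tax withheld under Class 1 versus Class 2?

1,098.40

Wage Tax (Class 1): taxable = 38,000.00
  5,016.40 + 41.72% × (38,000.00 − 32,000.00) = 5,016.40 + 41.72% × 6,000.00 = 7,519.60
Wage Tax (Class 2): taxable = 38,000.00
  5,342.00 + 31.5% × (38,000.00 − 27,600.00) = 5,342.00 + 31.5% × 10,400.00 = 8,618.00
Difference: |7,519.60 − 8,618.00| = 1,098.40 (higher under Class 2)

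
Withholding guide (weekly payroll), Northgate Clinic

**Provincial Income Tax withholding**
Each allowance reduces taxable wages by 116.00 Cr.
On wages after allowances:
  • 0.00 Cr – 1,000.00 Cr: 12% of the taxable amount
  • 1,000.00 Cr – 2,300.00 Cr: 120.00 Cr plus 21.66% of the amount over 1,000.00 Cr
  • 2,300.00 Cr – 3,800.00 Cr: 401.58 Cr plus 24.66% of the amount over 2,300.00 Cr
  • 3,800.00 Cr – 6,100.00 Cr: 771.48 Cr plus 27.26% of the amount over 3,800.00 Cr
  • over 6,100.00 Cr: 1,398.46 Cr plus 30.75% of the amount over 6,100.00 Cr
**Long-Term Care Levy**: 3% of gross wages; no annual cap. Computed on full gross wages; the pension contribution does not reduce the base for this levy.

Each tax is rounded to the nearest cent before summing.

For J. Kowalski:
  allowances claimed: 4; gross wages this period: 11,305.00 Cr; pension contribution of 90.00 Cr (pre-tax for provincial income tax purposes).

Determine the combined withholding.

3,167.79 Cr

Provincial Income Tax: taxable = 11,305.00 Cr − 90.00 Cr − 4×116.00 Cr = 10,751.00 Cr
  1,398.46 Cr + 30.75% × (10,751.00 Cr − 6,100.00 Cr) = 1,398.46 Cr + 30.75% × 4,651.00 Cr = 2,828.64 Cr
Long-Term Care Levy: 3% × 11,305.00 Cr = 339.15 Cr
Total: 2,828.64 Cr + 339.15 Cr = 3,167.79 Cr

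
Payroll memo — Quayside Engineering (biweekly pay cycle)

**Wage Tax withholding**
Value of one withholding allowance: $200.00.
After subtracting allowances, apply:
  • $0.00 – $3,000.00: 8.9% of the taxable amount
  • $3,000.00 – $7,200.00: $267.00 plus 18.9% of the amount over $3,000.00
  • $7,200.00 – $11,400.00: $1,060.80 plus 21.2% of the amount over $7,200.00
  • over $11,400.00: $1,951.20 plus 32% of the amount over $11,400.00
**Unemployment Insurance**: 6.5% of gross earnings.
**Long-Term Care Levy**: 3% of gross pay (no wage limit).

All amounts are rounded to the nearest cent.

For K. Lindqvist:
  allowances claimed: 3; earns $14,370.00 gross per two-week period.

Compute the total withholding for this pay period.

$4,074.75

Wage Tax: taxable = $14,370.00 − 3×$200.00 = $13,770.00
  $1,951.20 + 32% × ($13,770.00 − $11,400.00) = $1,951.20 + 32% × $2,370.00 = $2,709.60
Unemployment Insurance: 6.5% × $14,370.00 = $934.05
Long-Term Care Levy: 3% × $14,370.00 = $431.10
Total: $2,709.60 + $934.05 + $431.10 = $4,074.75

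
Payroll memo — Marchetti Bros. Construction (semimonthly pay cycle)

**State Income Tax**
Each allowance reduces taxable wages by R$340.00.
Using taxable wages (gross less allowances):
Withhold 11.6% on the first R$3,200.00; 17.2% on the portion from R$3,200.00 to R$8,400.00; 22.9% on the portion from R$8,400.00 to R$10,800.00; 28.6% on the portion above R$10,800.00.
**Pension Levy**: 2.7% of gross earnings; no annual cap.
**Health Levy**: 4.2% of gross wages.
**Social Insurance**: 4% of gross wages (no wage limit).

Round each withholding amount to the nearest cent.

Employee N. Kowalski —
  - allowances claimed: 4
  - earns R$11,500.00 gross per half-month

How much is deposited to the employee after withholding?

R$8,582.44

State Income Tax: taxable = R$11,500.00 − 4×R$340.00 = R$10,140.00
  R$1,265.60 + 22.9% × (R$10,140.00 − R$8,400.00) = R$1,265.60 + 22.9% × R$1,740.00 = R$1,664.06
Pension Levy: 2.7% × R$11,500.00 = R$310.50
Health Levy: 4.2% × R$11,500.00 = R$483.00
Social Insurance: 4% × R$11,500.00 = R$460.00
Total withheld: R$1,664.06 + R$310.50 + R$483.00 + R$460.00 = R$2,917.56
Net pay: R$11,500.00 − R$2,917.56 = R$8,582.44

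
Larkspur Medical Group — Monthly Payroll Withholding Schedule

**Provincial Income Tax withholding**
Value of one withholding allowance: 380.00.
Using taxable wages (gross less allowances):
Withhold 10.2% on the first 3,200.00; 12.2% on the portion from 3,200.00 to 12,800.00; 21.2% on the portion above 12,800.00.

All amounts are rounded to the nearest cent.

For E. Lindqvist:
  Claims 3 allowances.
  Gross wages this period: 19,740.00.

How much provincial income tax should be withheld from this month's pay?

2,727.20

Provincial Income Tax: taxable = 19,740.00 − 3×380.00 = 18,600.00
  1,497.60 + 21.2% × (18,600.00 − 12,800.00) = 1,497.60 + 21.2% × 5,800.00 = 2,727.20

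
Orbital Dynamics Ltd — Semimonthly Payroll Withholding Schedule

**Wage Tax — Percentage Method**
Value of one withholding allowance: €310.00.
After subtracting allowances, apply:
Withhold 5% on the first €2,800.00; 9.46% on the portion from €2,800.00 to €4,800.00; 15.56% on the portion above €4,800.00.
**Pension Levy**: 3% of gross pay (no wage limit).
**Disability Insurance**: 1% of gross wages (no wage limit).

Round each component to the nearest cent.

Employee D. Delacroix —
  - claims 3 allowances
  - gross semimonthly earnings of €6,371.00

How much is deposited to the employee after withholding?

€5,687.22

Wage Tax: taxable = €6,371.00 − 3×€310.00 = €5,441.00
  €329.20 + 15.56% × (€5,441.00 − €4,800.00) = €329.20 + 15.56% × €641.00 = €428.94
Pension Levy: 3% × €6,371.00 = €191.13
Disability Insurance: 1% × €6,371.00 = €63.71
Total withheld: €428.94 + €191.13 + €63.71 = €683.78
Net pay: €6,371.00 − €683.78 = €5,687.22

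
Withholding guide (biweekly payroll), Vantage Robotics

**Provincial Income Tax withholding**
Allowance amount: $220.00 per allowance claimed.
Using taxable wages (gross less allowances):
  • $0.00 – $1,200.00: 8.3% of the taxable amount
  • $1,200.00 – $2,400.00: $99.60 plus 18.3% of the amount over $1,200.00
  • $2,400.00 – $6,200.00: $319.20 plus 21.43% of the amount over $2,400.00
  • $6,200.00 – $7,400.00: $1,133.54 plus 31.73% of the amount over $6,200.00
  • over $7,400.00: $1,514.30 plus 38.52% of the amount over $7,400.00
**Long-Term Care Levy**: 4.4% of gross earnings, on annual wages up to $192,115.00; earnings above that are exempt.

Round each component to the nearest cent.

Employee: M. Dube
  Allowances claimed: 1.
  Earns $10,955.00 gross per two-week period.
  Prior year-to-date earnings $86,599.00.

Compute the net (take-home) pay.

$7,674.04

Provincial Income Tax: taxable = $10,955.00 − 1×$220.00 = $10,735.00
  $1,514.30 + 38.52% × ($10,735.00 − $7,400.00) = $1,514.30 + 38.52% × $3,335.00 = $2,798.94
Long-Term Care Levy: 4.4% × $10,955.00 = $482.02
Total withheld: $2,798.94 + $482.02 = $3,280.96
Net pay: $10,955.00 − $3,280.96 = $7,674.04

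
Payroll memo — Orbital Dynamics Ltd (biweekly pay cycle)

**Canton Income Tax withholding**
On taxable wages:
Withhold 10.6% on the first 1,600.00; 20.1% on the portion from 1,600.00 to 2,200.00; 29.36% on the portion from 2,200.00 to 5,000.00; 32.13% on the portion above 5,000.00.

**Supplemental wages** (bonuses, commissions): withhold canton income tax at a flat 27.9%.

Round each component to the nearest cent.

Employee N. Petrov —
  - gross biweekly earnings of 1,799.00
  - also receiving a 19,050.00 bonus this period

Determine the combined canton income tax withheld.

Canton Income Tax: taxable = 1,799.00
  169.60 + 20.1% × (1,799.00 − 1,600.00) = 169.60 + 20.1% × 199.00 = 209.60
Supplemental (27.9% flat on bonus): 27.9% × 19,050.00 = 5,314.95
Total canton income tax: 209.60 + 5,314.95 = 5,524.55

5,524.55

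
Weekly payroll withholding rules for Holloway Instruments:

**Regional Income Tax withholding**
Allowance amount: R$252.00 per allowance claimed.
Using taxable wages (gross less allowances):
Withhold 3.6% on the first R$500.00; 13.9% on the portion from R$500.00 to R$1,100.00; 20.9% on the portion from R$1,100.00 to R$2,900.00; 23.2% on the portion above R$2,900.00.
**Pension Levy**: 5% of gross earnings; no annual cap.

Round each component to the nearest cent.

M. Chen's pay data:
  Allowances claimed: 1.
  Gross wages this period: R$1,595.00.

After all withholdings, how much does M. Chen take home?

Regional Income Tax: taxable = R$1,595.00 − 1×R$252.00 = R$1,343.00
  R$101.40 + 20.9% × (R$1,343.00 − R$1,100.00) = R$101.40 + 20.9% × R$243.00 = R$152.19
Pension Levy: 5% × R$1,595.00 = R$79.75
Total withheld: R$152.19 + R$79.75 = R$231.94
Net pay: R$1,595.00 − R$231.94 = R$1,363.06

R$1,363.06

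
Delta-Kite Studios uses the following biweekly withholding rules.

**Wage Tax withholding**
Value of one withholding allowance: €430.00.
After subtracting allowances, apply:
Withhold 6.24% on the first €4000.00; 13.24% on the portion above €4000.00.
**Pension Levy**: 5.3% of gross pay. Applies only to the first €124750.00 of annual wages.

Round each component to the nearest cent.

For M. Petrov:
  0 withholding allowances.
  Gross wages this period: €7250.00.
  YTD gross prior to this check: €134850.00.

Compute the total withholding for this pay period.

Wage Tax: taxable = €7250.00
  €249.60 + 13.24% × (€7250.00 − €4000.00) = €249.60 + 13.24% × €3250.00 = €679.90
Pension Levy: YTD €134850.00 ≥ cap €124750.00 → €0.00
Total: €679.90 + €0.00 = €679.90

€679.90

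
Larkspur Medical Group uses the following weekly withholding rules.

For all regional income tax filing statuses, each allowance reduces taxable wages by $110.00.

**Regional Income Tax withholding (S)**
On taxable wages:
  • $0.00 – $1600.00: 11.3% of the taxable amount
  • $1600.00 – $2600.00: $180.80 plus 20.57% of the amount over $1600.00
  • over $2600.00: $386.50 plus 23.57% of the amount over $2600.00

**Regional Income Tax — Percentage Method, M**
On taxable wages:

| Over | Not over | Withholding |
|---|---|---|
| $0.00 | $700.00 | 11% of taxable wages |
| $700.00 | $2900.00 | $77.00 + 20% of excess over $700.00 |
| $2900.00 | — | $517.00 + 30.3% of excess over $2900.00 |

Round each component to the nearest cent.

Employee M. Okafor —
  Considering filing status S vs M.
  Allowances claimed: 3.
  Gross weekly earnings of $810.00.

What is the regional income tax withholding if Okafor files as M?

$52.80

Regional Income Tax (M): taxable = $810.00 − 3×$110.00 = $480.00
  11% × $480.00 = $52.80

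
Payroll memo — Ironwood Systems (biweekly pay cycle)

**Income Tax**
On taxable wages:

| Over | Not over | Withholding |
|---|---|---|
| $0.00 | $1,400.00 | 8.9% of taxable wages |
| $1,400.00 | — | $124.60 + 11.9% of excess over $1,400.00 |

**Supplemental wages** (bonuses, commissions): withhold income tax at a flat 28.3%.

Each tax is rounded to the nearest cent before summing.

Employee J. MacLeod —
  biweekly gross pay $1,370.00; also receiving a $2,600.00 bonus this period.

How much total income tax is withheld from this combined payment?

$857.73

Income Tax: taxable = $1,370.00
  8.9% × $1,370.00 = $121.93
Supplemental (28.3% flat on bonus): 28.3% × $2,600.00 = $735.80
Total income tax: $121.93 + $735.80 = $857.73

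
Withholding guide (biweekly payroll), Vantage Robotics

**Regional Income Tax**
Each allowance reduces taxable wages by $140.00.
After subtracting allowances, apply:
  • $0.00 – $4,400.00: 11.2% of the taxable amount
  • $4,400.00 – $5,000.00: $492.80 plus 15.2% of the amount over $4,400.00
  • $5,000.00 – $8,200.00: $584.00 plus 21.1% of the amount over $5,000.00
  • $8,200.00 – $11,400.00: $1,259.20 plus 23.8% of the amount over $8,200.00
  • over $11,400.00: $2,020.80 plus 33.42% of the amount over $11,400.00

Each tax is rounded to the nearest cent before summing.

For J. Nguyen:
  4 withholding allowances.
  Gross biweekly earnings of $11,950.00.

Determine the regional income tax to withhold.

Regional Income Tax: taxable = $11,950.00 − 4×$140.00 = $11,390.00
  $1,259.20 + 23.8% × ($11,390.00 − $8,200.00) = $1,259.20 + 23.8% × $3,190.00 = $2,018.42

$2,018.42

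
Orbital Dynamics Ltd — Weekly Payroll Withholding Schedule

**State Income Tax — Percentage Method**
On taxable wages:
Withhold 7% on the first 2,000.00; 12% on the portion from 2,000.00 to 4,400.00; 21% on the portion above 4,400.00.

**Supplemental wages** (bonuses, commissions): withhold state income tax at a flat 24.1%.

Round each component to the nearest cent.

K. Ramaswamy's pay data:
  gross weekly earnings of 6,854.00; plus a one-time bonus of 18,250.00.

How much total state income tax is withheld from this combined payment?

5,341.59

State Income Tax: taxable = 6,854.00
  428.00 + 21% × (6,854.00 − 4,400.00) = 428.00 + 21% × 2,454.00 = 943.34
Supplemental (24.1% flat on bonus): 24.1% × 18,250.00 = 4,398.25
Total state income tax: 943.34 + 4,398.25 = 5,341.59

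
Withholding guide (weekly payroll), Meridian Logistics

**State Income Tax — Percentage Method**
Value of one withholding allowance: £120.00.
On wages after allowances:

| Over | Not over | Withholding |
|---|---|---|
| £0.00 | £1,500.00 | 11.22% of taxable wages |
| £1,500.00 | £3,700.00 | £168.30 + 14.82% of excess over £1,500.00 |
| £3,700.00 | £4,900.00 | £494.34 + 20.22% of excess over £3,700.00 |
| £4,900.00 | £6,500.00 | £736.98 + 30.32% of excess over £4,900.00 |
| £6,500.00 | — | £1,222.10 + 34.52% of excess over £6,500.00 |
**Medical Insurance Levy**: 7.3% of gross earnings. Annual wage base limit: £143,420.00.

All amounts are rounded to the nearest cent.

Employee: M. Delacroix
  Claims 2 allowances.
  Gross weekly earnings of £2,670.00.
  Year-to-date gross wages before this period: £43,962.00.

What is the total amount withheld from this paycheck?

£501.04

State Income Tax: taxable = £2,670.00 − 2×£120.00 = £2,430.00
  £168.30 + 14.82% × (£2,430.00 − £1,500.00) = £168.30 + 14.82% × £930.00 = £306.13
Medical Insurance Levy: 7.3% × £2,670.00 = £194.91
Total: £306.13 + £194.91 = £501.04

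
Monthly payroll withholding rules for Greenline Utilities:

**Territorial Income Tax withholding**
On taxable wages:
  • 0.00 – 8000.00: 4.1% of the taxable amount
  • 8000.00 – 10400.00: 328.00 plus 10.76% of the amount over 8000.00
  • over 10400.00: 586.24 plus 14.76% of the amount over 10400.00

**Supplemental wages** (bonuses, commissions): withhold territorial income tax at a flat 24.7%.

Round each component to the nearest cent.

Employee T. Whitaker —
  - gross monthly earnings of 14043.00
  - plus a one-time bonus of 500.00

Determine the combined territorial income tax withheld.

Territorial Income Tax: taxable = 14043.00
  586.24 + 14.76% × (14043.00 − 10400.00) = 586.24 + 14.76% × 3643.00 = 1123.95
Supplemental (24.7% flat on bonus): 24.7% × 500.00 = 123.50
Total territorial income tax: 1123.95 + 123.50 = 1247.45

1247.45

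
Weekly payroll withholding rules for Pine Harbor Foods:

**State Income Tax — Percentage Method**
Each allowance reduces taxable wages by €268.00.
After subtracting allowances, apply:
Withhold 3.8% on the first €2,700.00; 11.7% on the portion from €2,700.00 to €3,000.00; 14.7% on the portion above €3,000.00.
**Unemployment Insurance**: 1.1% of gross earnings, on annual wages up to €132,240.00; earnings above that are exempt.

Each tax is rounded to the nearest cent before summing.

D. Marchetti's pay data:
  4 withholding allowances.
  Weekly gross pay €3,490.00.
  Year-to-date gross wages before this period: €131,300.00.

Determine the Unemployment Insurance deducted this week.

Unemployment Insurance: cap €132,240.00 − YTD €131,300.00 = €940.00 subject; 1.1% × €940.00 = €10.34

€10.34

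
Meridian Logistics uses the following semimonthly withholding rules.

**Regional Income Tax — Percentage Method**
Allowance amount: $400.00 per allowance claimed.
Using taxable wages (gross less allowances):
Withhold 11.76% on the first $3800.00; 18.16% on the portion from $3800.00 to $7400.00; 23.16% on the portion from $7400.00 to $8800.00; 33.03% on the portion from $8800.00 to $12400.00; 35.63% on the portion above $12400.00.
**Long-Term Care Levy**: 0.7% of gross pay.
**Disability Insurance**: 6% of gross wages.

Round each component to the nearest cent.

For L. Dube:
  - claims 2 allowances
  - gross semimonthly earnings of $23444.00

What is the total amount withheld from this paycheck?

Regional Income Tax: taxable = $23444.00 − 2×$400.00 = $22644.00
  $2613.96 + 35.63% × ($22644.00 − $12400.00) = $2613.96 + 35.63% × $10244.00 = $6263.90
Long-Term Care Levy: 0.7% × $23444.00 = $164.11
Disability Insurance: 6% × $23444.00 = $1406.64
Total: $6263.90 + $164.11 + $1406.64 = $7834.65

$7834.65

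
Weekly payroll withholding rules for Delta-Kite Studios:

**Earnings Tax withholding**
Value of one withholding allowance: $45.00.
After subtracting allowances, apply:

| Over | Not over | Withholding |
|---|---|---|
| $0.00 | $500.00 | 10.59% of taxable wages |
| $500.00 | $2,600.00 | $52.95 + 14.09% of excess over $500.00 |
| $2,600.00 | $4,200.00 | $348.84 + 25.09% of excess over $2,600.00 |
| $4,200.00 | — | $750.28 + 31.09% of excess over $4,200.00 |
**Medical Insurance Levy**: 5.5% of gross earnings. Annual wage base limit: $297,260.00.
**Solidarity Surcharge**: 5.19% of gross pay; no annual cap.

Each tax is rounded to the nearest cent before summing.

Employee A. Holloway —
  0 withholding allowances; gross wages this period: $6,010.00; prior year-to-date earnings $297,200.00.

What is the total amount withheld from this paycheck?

Earnings Tax: taxable = $6,010.00
  $750.28 + 31.09% × ($6,010.00 − $4,200.00) = $750.28 + 31.09% × $1,810.00 = $1,313.01
Medical Insurance Levy: cap $297,260.00 − YTD $297,200.00 = $60.00 subject; 5.5% × $60.00 = $3.30
Solidarity Surcharge: 5.19% × $6,010.00 = $311.92
Total: $1,313.01 + $3.30 + $311.92 = $1,628.23

$1,628.23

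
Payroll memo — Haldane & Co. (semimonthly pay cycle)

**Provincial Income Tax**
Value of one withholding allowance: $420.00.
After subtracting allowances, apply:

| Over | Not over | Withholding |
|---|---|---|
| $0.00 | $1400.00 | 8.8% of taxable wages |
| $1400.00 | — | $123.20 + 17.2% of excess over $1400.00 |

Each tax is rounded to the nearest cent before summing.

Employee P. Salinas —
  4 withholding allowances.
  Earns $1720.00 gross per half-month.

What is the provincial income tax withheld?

Provincial Income Tax: taxable = $1720.00 − 4×$420.00 = $40.00
  8.8% × $40.00 = $3.52

$3.52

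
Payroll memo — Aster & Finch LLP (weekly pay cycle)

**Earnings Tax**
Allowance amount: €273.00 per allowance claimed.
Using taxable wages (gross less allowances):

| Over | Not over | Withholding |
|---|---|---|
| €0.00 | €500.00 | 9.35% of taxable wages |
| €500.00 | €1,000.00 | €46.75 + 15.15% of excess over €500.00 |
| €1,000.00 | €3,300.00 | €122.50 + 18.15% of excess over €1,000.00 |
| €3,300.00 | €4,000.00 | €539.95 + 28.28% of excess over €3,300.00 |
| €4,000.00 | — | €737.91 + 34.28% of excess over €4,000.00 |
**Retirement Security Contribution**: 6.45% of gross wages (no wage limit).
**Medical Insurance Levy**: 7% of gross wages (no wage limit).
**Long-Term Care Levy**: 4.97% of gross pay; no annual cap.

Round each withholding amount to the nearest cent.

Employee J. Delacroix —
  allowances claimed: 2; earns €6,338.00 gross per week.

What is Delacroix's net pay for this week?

Earnings Tax: taxable = €6,338.00 − 2×€273.00 = €5,792.00
  €737.91 + 34.28% × (€5,792.00 − €4,000.00) = €737.91 + 34.28% × €1,792.00 = €1,352.21
Retirement Security Contribution: 6.45% × €6,338.00 = €408.80
Medical Insurance Levy: 7% × €6,338.00 = €443.66
Long-Term Care Levy: 4.97% × €6,338.00 = €315.00
Total withheld: €1,352.21 + €408.80 + €443.66 + €315.00 = €2,519.67
Net pay: €6,338.00 − €2,519.67 = €3,818.33

€3,818.33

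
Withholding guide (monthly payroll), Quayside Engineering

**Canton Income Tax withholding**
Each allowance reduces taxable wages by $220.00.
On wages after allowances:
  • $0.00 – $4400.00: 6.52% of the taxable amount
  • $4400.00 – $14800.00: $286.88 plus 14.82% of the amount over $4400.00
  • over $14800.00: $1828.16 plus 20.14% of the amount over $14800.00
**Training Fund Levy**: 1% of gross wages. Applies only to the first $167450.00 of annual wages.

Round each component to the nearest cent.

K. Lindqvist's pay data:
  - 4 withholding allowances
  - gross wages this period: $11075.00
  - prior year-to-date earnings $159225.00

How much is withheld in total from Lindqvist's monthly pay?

$1227.95

Canton Income Tax: taxable = $11075.00 − 4×$220.00 = $10195.00
  $286.88 + 14.82% × ($10195.00 − $4400.00) = $286.88 + 14.82% × $5795.00 = $1145.70
Training Fund Levy: cap $167450.00 − YTD $159225.00 = $8225.00 subject; 1% × $8225.00 = $82.25
Total: $1145.70 + $82.25 = $1227.95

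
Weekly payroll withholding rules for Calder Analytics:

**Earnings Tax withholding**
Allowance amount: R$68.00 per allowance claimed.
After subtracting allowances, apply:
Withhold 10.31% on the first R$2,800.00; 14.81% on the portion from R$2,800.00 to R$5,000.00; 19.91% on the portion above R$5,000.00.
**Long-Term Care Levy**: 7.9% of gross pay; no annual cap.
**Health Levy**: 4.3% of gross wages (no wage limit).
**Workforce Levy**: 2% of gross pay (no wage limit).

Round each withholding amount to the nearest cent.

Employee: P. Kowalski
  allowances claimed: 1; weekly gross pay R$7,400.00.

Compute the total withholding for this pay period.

Earnings Tax: taxable = R$7,400.00 − 1×R$68.00 = R$7,332.00
  R$614.50 + 19.91% × (R$7,332.00 − R$5,000.00) = R$614.50 + 19.91% × R$2,332.00 = R$1,078.80
Long-Term Care Levy: 7.9% × R$7,400.00 = R$584.60
Health Levy: 4.3% × R$7,400.00 = R$318.20
Workforce Levy: 2% × R$7,400.00 = R$148.00
Total: R$1,078.80 + R$584.60 + R$318.20 + R$148.00 = R$2,129.60

R$2,129.60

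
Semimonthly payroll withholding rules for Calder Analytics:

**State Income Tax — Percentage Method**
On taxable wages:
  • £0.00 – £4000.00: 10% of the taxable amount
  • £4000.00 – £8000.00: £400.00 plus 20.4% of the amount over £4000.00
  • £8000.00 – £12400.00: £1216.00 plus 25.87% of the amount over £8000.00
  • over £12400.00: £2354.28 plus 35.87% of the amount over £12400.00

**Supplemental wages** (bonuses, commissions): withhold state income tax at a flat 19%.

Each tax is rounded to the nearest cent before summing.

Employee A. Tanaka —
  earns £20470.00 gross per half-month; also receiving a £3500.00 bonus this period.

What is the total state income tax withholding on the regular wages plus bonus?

State Income Tax: taxable = £20470.00
  £2354.28 + 35.87% × (£20470.00 − £12400.00) = £2354.28 + 35.87% × £8070.00 = £5248.99
Supplemental (19% flat on bonus): 19% × £3500.00 = £665.00
Total state income tax: £5248.99 + £665.00 = £5913.99

£5913.99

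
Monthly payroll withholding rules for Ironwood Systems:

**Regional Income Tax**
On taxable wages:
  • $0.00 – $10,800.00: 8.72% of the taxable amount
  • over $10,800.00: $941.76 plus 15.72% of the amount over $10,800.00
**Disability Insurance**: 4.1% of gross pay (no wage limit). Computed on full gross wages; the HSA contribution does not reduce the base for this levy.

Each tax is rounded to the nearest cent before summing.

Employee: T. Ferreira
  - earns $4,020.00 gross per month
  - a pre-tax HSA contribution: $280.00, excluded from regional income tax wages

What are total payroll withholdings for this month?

$490.95

Regional Income Tax: taxable = $4,020.00 − $280.00 = $3,740.00
  8.72% × $3,740.00 = $326.13
Disability Insurance: 4.1% × $4,020.00 = $164.82
Total: $326.13 + $164.82 = $490.95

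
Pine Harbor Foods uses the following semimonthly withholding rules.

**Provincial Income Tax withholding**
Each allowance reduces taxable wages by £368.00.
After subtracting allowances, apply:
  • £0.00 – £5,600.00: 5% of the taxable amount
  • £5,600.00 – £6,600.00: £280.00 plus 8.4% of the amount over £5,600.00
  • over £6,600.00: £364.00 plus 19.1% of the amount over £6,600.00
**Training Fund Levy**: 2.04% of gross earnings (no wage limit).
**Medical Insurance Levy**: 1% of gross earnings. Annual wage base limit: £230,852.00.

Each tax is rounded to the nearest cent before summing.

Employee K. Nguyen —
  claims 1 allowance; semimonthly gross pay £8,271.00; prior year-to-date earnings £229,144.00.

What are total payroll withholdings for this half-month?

Provincial Income Tax: taxable = £8,271.00 − 1×£368.00 = £7,903.00
  £364.00 + 19.1% × (£7,903.00 − £6,600.00) = £364.00 + 19.1% × £1,303.00 = £612.87
Training Fund Levy: 2.04% × £8,271.00 = £168.73
Medical Insurance Levy: cap £230,852.00 − YTD £229,144.00 = £1,708.00 subject; 1% × £1,708.00 = £17.08
Total: £612.87 + £168.73 + £17.08 = £798.68

£798.68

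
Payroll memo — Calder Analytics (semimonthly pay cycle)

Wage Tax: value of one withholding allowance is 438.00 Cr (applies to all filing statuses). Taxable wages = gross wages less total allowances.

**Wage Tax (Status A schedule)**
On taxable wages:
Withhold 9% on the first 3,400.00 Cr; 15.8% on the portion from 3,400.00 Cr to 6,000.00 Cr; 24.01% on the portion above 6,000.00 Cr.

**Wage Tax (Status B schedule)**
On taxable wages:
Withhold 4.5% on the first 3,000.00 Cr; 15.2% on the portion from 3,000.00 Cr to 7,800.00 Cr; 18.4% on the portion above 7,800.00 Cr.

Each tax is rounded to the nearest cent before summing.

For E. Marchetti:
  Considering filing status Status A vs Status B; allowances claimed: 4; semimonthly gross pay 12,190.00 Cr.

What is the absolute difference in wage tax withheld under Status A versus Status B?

Wage Tax (Status A): taxable = 12,190.00 Cr − 4×438.00 Cr = 10,438.00 Cr
  716.80 Cr + 24.01% × (10,438.00 Cr − 6,000.00 Cr) = 716.80 Cr + 24.01% × 4,438.00 Cr = 1,782.36 Cr
Wage Tax (Status B): taxable = 12,190.00 Cr − 4×438.00 Cr = 10,438.00 Cr
  864.60 Cr + 18.4% × (10,438.00 Cr − 7,800.00 Cr) = 864.60 Cr + 18.4% × 2,638.00 Cr = 1,349.99 Cr
Difference: |1,782.36 Cr − 1,349.99 Cr| = 432.37 Cr (higher under Status A)

432.37 Cr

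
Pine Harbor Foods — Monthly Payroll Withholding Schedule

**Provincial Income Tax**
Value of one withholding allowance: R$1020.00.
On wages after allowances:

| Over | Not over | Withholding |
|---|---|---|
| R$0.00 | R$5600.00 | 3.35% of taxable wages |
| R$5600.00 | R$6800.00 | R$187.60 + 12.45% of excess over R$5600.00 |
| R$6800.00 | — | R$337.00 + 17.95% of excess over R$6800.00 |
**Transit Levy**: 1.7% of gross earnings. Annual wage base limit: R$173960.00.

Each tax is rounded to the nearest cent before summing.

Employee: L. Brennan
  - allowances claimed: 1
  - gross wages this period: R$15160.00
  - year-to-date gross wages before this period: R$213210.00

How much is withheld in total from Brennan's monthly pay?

Provincial Income Tax: taxable = R$15160.00 − 1×R$1020.00 = R$14140.00
  R$337.00 + 17.95% × (R$14140.00 − R$6800.00) = R$337.00 + 17.95% × R$7340.00 = R$1654.53
Transit Levy: YTD R$213210.00 ≥ cap R$173960.00 → R$0.00
Total: R$1654.53 + R$0.00 = R$1654.53

R$1654.53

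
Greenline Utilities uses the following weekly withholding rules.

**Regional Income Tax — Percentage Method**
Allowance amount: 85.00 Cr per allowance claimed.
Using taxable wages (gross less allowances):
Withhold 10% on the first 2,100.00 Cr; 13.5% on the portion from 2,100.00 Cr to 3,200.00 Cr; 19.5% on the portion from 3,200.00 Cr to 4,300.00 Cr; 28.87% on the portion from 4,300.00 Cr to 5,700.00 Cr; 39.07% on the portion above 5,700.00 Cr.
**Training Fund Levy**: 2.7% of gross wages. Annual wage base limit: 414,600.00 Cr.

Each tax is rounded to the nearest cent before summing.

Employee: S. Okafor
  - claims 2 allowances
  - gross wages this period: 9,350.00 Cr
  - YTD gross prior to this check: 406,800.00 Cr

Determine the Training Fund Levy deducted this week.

210.60 Cr

Training Fund Levy: cap 414,600.00 Cr − YTD 406,800.00 Cr = 7,800.00 Cr subject; 2.7% × 7,800.00 Cr = 210.60 Cr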